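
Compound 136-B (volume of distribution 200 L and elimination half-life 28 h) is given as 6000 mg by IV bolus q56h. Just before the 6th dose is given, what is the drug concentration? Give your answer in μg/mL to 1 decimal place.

10.0 μg/mL

f = (1/2)^(τ/t½) = (1/2)^(56/28) ≈ 0.2500.
C₀ = D/Vd = 6000/200 ≈ 30.000 μg/mL.
Before the 6th dose, 5 doses have been given. Superposition: Cmin = C₀·(f + f² + … + f^5).
≈ 30.000 × (0.2500 + 0.0625 + 0.0156 + 0.0039 + 0.0010) ≈ 30.000 × 0.3330 ≈ 9.990 μg/mL.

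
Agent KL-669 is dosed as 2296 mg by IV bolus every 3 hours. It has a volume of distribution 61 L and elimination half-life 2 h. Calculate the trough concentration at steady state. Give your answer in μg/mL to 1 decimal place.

20.6 μg/mL

k = ln2/t½ = ln2/2 ≈ 0.346574 h⁻¹; fraction remaining f = e^(−kτ) = e^(−0.346574×3) ≈ 0.3536.
Accumulation ratio R = 1/(1 − f) ≈ 1/0.6464 ≈ 1.5470.
Each bolus raises the concentration by D/Vd = 2296/61 ≈ 37.639 μg/mL.
Steady-state peak Cmax,ss = C₀·R ≈ 37.639 × 1.5470 ≈ 58.228 μg/mL.
Steady-state trough Cmin,ss = Cmax,ss·f ≈ 58.228 × 0.3536 ≈ 20.589 μg/mL.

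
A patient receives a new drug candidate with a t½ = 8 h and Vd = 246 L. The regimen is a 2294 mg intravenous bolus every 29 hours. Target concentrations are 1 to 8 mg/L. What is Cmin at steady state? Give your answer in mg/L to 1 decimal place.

0.8 mg/L

τ/t½ = 29/8 ≈ 3.625, so fraction remaining f = (1/2)^(29/8) ≈ 0.0811.
Each bolus raises the concentration by D/Vd = 2294/246 ≈ 9.325 mg/L.
Steady-state trough Cmin,ss = C₀·f/(1−f) ≈ 9.325 × 0.0811/0.9189 ≈ 0.823 mg/L.
Trough 0.8 mg/L vs MEC 1 mg/L: subtherapeutic.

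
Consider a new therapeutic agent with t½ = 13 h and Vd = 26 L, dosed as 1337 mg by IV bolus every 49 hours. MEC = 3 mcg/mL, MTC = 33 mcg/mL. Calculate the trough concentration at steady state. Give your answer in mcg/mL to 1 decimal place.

k = ln2/t½ = ln2/13 ≈ 0.053319 h⁻¹; fraction remaining f = e^(−kτ) = e^(−0.053319×49) ≈ 0.0733.
Accumulation ratio R = 1/(1 − f) ≈ 1/0.9267 ≈ 1.0791.
Each bolus raises the concentration by D/Vd = 1337/26 ≈ 51.423 mcg/mL.
Cmax,ss = C₀/(1 − f) ≈ 51.423/0.9267 ≈ 55.490 mcg/mL.
Steady-state trough Cmin,ss = Cmax,ss·f ≈ 55.490 × 0.0733 ≈ 4.067 mcg/mL.
Trough 4.1 mcg/mL vs MEC 3 mcg/mL: adequate.

4.1 mcg/mL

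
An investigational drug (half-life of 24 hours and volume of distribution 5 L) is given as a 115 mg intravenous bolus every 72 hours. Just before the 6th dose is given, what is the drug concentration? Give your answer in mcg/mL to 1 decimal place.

f = (1/2)^(τ/t½) = (1/2)^(72/24) ≈ 0.1250.
C₀ = D/Vd = 115/5 ≈ 23.000 mcg/mL.
Before the 6th dose, 5 doses have been given. Superposition: Cmin = C₀·(f + f² + … + f^5).
≈ 23.000 × (0.1250 + 0.0156 + 0.0020 + 0.0002 + 0.0000) ≈ 23.000 × 0.1428 ≈ 3.284 mcg/mL.

3.3 mcg/mL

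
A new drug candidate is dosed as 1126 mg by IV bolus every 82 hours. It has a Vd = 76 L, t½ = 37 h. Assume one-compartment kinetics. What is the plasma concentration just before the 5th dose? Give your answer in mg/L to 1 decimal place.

f = (1/2)^(τ/t½) = (1/2)^(82/37) ≈ 0.2152.
C₀ = D/Vd = 1126/76 ≈ 14.816 mg/L.
Before the 5th dose, 4 doses have been given. Superposition: Cmin = C₀·(f + f² + … + f^4).
≈ 14.816 × (0.2152 + 0.0463 + 0.0100 + 0.0021) ≈ 14.816 × 0.2736 ≈ 4.054 mg/L.

4.1 mg/L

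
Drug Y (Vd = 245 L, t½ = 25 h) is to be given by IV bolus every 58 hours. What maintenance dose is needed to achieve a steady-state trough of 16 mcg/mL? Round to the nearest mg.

τ/t½ = 58/25 ≈ 2.32, so f = (1/2)^(58/25) ≈ 0.200267.
Cmin,ss = (D/Vd)·f/(1−f), so D = Cmin,ss·Vd·(1−f)/f.
D = 16 × 245 × (1−f)/f ≈ 16 × 245 × 3.99333 ≈ 15653.85 mg.

15654 mg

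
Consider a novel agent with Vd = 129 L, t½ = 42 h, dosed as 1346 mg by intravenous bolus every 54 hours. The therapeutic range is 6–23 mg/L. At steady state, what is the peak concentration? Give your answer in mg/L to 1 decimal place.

17.7 mg/L

τ/t½ = 54/42 ≈ 1.2857, so fraction remaining f = (1/2)^(54/42) ≈ 0.4102.
Accumulation ratio R = 1/(1 − f) ≈ 1/0.5898 ≈ 1.6955.
Each bolus raises the concentration by D/Vd = 1346/129 ≈ 10.434 mg/L.
Steady-state peak Cmax,ss = C₀·R ≈ 10.434 × 1.6955 ≈ 17.691 mg/L.
Peak 17.7 mg/L vs MTC 23 mg/L: below toxic threshold.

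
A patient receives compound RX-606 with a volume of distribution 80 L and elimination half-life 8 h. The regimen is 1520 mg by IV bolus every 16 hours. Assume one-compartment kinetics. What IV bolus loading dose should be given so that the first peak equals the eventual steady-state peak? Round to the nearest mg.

f = (1/2)^(16/8) ≈ 0.250000; accumulation ratio R = 1/(1−f) ≈ 1.33333.
Loading dose to hit Cmax,ss on first dose: D_load = D_maint·R ≈ 1520 × 1.33333 ≈ 2026.66 mg.

2027 mg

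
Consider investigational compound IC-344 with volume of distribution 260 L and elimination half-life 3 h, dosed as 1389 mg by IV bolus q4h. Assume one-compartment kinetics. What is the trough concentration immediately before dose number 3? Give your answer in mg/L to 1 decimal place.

f = (1/2)^(τ/t½) = (1/2)^(4/3) ≈ 0.3969.
C₀ = D/Vd = 1389/260 ≈ 5.342 mg/L.
Before the 3rd dose, 2 doses have been given. Superposition: Cmin = C₀·(f + f²).
≈ 5.342 × (0.3969 + 0.1575) ≈ 5.342 × 0.5544 ≈ 2.962 mg/L.

3.0 mg/L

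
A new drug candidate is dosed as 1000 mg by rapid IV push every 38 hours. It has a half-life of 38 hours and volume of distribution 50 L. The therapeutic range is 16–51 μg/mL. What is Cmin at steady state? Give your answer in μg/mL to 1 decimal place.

20.0 μg/mL

τ = 38 h = 1 half-life, so f = (1/2)^1 = 0.5.
At steady state, R = 1/(1 − 0.5) = 2/1.
Single-dose peak C₀ = D/Vd = 1000/50 = 20 μg/mL.
Steady-state peak Cmax,ss = C₀·R = 20 × 2/1 ≈ 40.000 μg/mL.
Steady-state trough Cmin,ss = Cmax,ss·f ≈ 40.000 × 0.5 ≈ 20.000 μg/mL.
Trough 20.0 μg/mL vs MEC 16 μg/mL: adequate.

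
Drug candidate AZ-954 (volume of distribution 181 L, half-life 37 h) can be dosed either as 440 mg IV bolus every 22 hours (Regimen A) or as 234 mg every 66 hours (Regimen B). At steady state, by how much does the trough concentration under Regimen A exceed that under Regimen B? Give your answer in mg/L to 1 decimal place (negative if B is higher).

Regimen A: f = (1/2)^(22/37) ≈ 0.6622; Cmin,ss = (440/181)·f/(1−f) ≈ 4.765 mg/L.
Regimen B: f = (1/2)^(66/37) ≈ 0.2904; Cmin,ss = (234/181)·f/(1−f) ≈ 0.529 mg/L.
Difference ≈ 4.765 − 0.529 ≈ 4.236 mg/L.

4.2 mg/L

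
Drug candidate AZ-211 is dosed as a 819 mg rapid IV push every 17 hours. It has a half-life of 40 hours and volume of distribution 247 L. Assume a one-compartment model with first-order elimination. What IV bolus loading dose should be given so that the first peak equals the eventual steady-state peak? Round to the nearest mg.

3210 mg

f = (1/2)^(17/40) ≈ 0.744839; accumulation ratio R = 1/(1−f) ≈ 3.91909.
Loading dose to hit Cmax,ss on first dose: D_load = D_maint·R ≈ 819 × 3.91909 ≈ 3209.73 mg.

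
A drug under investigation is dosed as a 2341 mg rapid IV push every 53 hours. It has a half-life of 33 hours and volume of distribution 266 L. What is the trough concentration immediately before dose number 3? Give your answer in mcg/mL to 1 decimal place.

f = (1/2)^(τ/t½) = (1/2)^(53/33) ≈ 0.3285.
C₀ = D/Vd = 2341/266 ≈ 8.801 mcg/mL.
Before the 3rd dose, 2 doses have been given. Superposition: Cmin = C₀·(f + f²).
≈ 8.801 × (0.3285 + 0.1079) ≈ 8.801 × 0.4364 ≈ 3.841 mcg/mL.

3.8 mcg/mL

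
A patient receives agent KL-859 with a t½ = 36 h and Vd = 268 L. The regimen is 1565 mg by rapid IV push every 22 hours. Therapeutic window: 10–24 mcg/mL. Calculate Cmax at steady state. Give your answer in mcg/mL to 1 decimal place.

Over one 22-h interval, 22/36 ≈ 0.61111 half-lives elapse, leaving f ≈ 0.6547 of each dose.
At steady state, accumulation factor R = 1/(1 − e^(−kτ)) ≈ 2.8960.
Each bolus raises the concentration by D/Vd = 1565/268 ≈ 5.840 mcg/mL.
Steady-state peak Cmax,ss = C₀·R ≈ 5.840 × 2.8960 ≈ 16.913 mcg/mL.
Peak 16.9 mcg/mL vs MTC 24 mcg/mL: below toxic threshold.

16.9 mcg/mL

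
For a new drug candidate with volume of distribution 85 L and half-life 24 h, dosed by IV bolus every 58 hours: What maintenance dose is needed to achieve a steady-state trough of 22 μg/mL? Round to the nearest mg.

τ/t½ = 58/24 ≈ 2.4167, so f = (1/2)^(58/24) ≈ 0.187288.
Cmin,ss = (D/Vd)·f/(1−f), so D = Cmin,ss·Vd·(1−f)/f.
D = 22 × 85 × (1−f)/f ≈ 22 × 85 × 4.33937 ≈ 8114.62 mg.

8115 mg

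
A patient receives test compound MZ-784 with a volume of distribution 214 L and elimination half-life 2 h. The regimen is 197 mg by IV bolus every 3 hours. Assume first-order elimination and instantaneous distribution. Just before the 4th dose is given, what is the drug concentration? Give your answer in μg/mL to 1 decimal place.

0.5 μg/mL

f = (1/2)^(τ/t½) = (1/2)^(3/2) ≈ 0.3536.
C₀ = D/Vd = 197/214 ≈ 0.921 μg/mL.
Before the 4th dose, 3 doses have been given. Superposition: Cmin = C₀·(f + f² + … + f^3).
≈ 0.921 × (0.3536 + 0.1250 + 0.0442) ≈ 0.921 × 0.5228 ≈ 0.481 μg/mL.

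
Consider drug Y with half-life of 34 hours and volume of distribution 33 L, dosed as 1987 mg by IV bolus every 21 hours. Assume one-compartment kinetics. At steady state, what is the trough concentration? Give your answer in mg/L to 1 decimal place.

Over one 21-h interval, 21/34 ≈ 0.61765 half-lives elapse, leaving f ≈ 0.6517 of each dose.
At steady state, accumulation factor R = 1/(1 − e^(−kτ)) ≈ 2.8711.
Single-dose peak C₀ = D/Vd = 1987/33 ≈ 60.212 mg/L.
Steady-state peak Cmax,ss = C₀·R ≈ 60.212 × 2.8711 ≈ 172.875 mg/L.
Steady-state trough Cmin,ss = Cmax,ss·f ≈ 172.875 × 0.6517 ≈ 112.663 mg/L.

112.7 mg/L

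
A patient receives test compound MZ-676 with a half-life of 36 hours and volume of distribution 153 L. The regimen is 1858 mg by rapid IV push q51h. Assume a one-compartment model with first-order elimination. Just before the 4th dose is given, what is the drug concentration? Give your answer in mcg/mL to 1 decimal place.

f = (1/2)^(τ/t½) = (1/2)^(51/36) ≈ 0.3746.
C₀ = D/Vd = 1858/153 ≈ 12.144 mcg/mL.
Before the 4th dose, 3 doses have been given. Superposition: Cmin = C₀·(f + f² + … + f^3).
≈ 12.144 × (0.3746 + 0.1403 + 0.0526) ≈ 12.144 × 0.5675 ≈ 6.892 mcg/mL.

6.9 mcg/mL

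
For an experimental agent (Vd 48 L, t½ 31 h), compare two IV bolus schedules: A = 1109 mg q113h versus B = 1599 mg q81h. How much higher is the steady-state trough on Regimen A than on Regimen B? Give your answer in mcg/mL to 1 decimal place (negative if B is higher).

Regimen A: f = (1/2)^(113/31) ≈ 0.0799; Cmin,ss = (1109/48)·f/(1−f) ≈ 2.006 mcg/mL.
Regimen B: f = (1/2)^(81/31) ≈ 0.1635; Cmin,ss = (1599/48)·f/(1−f) ≈ 6.511 mcg/mL.
Difference ≈ 2.006 − 6.511 ≈ -4.505 mcg/mL.

-4.5 mcg/mL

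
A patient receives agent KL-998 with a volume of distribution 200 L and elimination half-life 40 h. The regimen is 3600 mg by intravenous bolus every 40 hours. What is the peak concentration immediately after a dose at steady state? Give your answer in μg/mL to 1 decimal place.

36.0 μg/mL

The dosing interval is 1 half-life, so f = 2^(−1) = 0.5.
Accumulation ratio R = 1/(1 − f) = 1/0.5 = 2/1.
Single-dose peak C₀ = D/Vd = 3600/200 = 18 μg/mL.
Steady-state peak Cmax,ss = C₀·R = 18 × 2/1 ≈ 36.000 μg/mL.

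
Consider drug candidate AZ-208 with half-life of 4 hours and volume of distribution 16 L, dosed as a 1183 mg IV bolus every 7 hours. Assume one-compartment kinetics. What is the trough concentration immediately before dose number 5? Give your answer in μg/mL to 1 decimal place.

31.0 μg/mL

f = (1/2)^(τ/t½) = (1/2)^(7/4) ≈ 0.2973.
C₀ = D/Vd = 1183/16 ≈ 73.938 μg/mL.
Before the 5th dose, 4 doses have been given. Superposition: Cmin = C₀·(f + f² + … + f^4).
≈ 73.938 × (0.2973 + 0.0884 + 0.0263 + 0.0078) ≈ 73.938 × 0.4198 ≈ 31.039 μg/mL.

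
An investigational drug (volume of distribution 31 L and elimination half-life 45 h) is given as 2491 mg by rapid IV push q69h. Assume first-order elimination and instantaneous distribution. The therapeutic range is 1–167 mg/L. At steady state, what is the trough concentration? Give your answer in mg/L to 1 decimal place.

42.4 mg/L

k = ln2/t½ = ln2/45 ≈ 0.015403 h⁻¹; fraction remaining f = e^(−kτ) = e^(−0.015403×69) ≈ 0.3455.
Single-dose peak C₀ = D/Vd = 2491/31 ≈ 80.355 mg/L.
Steady-state trough Cmin,ss = C₀·f/(1−f) ≈ 80.355 × 0.3455/0.6545 ≈ 42.418 mg/L.
Trough 42.4 mg/L vs MEC 1 mg/L: adequate.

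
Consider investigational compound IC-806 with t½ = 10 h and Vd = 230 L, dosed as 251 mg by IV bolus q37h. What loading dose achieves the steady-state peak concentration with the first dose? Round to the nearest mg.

272 mg

f = (1/2)^(37/10) ≈ 0.076947; accumulation ratio R = 1/(1−f) ≈ 1.08336.
Loading dose to hit Cmax,ss on first dose: D_load = D_maint·R ≈ 251 × 1.08336 ≈ 271.92 mg.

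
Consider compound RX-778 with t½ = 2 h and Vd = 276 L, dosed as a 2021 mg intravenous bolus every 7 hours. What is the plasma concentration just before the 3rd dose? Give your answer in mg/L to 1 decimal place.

0.7 mg/L

f = (1/2)^(τ/t½) = (1/2)^(7/2) ≈ 0.0884.
C₀ = D/Vd = 2021/276 ≈ 7.322 mg/L.
Before the 3rd dose, 2 doses have been given. Superposition: Cmin = C₀·(f + f²).
≈ 7.322 × (0.0884 + 0.0078) ≈ 7.322 × 0.0962 ≈ 0.704 mg/L.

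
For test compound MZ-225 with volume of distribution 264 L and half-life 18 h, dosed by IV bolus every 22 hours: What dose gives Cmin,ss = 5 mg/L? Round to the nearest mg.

1760 mg

τ/t½ = 22/18 ≈ 1.2222, so f = (1/2)^(22/18) ≈ 0.428622.
Cmin,ss = (D/Vd)·f/(1−f), so D = Cmin,ss·Vd·(1−f)/f.
D = 5 × 264 × (1−f)/f ≈ 5 × 264 × 1.33306 ≈ 1759.64 mg.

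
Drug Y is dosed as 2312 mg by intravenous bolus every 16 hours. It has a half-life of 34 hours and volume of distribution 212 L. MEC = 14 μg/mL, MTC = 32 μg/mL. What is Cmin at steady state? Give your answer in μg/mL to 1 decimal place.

τ/t½ = 16/34 ≈ 0.47059, so fraction remaining f = (1/2)^(16/34) ≈ 0.7217.
Each bolus raises the concentration by D/Vd = 2312/212 ≈ 10.906 μg/mL.
Steady-state trough Cmin,ss = C₀·f/(1−f) ≈ 10.906 × 0.7217/0.2783 ≈ 28.282 μg/mL.
Trough 28.3 μg/mL vs MEC 14 μg/mL: adequate.

28.3 μg/mL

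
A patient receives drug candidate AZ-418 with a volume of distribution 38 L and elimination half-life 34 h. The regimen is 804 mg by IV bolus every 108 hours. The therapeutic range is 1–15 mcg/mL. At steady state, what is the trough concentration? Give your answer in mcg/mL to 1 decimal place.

τ/t½ = 108/34 ≈ 3.1765, so fraction remaining f = (1/2)^(108/34) ≈ 0.1106.
Accumulation ratio R = 1/(1 − f) ≈ 1/0.8894 ≈ 1.1244.
Single-dose peak C₀ = D/Vd = 804/38 ≈ 21.158 mcg/mL.
Cmax,ss = C₀/(1 − f) ≈ 21.158/0.8894 ≈ 23.789 mcg/mL.
One interval later, Cmin,ss = Cmax,ss·e^(−kτ) ≈ 23.789 × 0.1106 ≈ 2.631 mcg/mL.
Trough 2.6 mcg/mL vs MEC 1 mcg/mL: adequate.

2.6 mcg/mL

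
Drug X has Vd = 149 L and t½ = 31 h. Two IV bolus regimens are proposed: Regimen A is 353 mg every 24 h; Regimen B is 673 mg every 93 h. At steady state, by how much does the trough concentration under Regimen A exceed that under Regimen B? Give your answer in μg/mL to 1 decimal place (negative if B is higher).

2.7 μg/mL

Regimen A: f = (1/2)^(24/31) ≈ 0.5847; Cmin,ss = (353/149)·f/(1−f) ≈ 3.335 μg/mL.
Regimen B: f = (1/2)^(93/31) ≈ 0.1250; Cmin,ss = (673/149)·f/(1−f) ≈ 0.645 μg/mL.
Difference ≈ 3.335 − 0.645 ≈ 2.690 μg/mL.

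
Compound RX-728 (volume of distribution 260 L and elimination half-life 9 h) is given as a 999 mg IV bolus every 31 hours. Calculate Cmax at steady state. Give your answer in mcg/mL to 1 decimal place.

Over one 31-h interval, 31/9 ≈ 3.4444 half-lives elapse, leaving f ≈ 0.0919 of each dose.
At steady state, accumulation factor R = 1/(1 − e^(−kτ)) ≈ 1.1012.
Each bolus raises the concentration by D/Vd = 999/260 ≈ 3.842 mcg/mL.
Cmax,ss = C₀/(1 − f) ≈ 3.842/0.9081 ≈ 4.231 mcg/mL.

4.2 mcg/mL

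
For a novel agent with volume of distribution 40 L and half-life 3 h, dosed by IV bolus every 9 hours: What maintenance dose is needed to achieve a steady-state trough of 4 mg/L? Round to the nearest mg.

1120 mg

τ/t½ = 9/3 ≈ 3, so f = (1/2)^(9/3) ≈ 0.125000.
Cmin,ss = (D/Vd)·f/(1−f), so D = Cmin,ss·Vd·(1−f)/f.
D = 4 × 40 × (1−f)/f ≈ 4 × 40 × 7.00000 ≈ 1120.00 mg.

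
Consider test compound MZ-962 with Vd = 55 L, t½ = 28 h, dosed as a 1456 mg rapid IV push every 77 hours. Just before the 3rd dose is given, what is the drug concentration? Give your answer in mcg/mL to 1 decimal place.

4.5 mcg/mL

f = (1/2)^(τ/t½) = (1/2)^(77/28) ≈ 0.1487.
C₀ = D/Vd = 1456/55 ≈ 26.473 mcg/mL.
Before the 3rd dose, 2 doses have been given. Superposition: Cmin = C₀·(f + f²).
≈ 26.473 × (0.1487 + 0.0221) ≈ 26.473 × 0.1708 ≈ 4.522 mcg/mL.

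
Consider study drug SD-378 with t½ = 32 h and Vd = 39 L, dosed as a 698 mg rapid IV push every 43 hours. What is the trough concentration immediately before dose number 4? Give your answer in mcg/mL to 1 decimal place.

f = (1/2)^(τ/t½) = (1/2)^(43/32) ≈ 0.3940.
C₀ = D/Vd = 698/39 ≈ 17.897 mcg/mL.
Before the 4th dose, 3 doses have been given. Superposition: Cmin = C₀·(f + f² + … + f^3).
≈ 17.897 × (0.3940 + 0.1552 + 0.0612) ≈ 17.897 × 0.6104 ≈ 10.924 mcg/mL.

10.9 mcg/mL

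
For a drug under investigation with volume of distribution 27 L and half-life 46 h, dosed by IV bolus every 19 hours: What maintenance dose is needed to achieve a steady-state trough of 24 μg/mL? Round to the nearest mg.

215 mg

τ/t½ = 19/46 ≈ 0.41304, so f = (1/2)^(19/46) ≈ 0.751037.
Cmin,ss = (D/Vd)·f/(1−f), so D = Cmin,ss·Vd·(1−f)/f.
D = 24 × 27 × (1−f)/f ≈ 24 × 27 × 0.33149 ≈ 214.81 mg.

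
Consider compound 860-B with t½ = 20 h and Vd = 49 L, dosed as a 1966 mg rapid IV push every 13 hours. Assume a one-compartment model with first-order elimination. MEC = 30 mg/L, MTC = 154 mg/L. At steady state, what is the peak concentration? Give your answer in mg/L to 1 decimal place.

110.6 mg/L

k = ln2/t½ = ln2/20 ≈ 0.034657 h⁻¹; fraction remaining f = e^(−kτ) = e^(−0.034657×13) ≈ 0.6373.
Accumulation ratio R = 1/(1 − f) ≈ 1/0.3627 ≈ 2.7571.
Single-dose peak C₀ = D/Vd = 1966/49 ≈ 40.122 mg/L.
Cmax,ss = C₀/(1 − f) ≈ 40.122/0.3627 ≈ 110.620 mg/L.
Peak 110.6 mg/L vs MTC 154 mg/L: below toxic threshold.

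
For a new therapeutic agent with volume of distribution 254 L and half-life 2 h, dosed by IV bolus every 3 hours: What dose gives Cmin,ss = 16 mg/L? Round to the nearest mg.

τ/t½ = 3/2 ≈ 1.5, so f = (1/2)^(3/2) ≈ 0.353553.
Cmin,ss = (D/Vd)·f/(1−f), so D = Cmin,ss·Vd·(1−f)/f.
D = 16 × 254 × (1−f)/f ≈ 16 × 254 × 1.82843 ≈ 7430.74 mg.

7431 mg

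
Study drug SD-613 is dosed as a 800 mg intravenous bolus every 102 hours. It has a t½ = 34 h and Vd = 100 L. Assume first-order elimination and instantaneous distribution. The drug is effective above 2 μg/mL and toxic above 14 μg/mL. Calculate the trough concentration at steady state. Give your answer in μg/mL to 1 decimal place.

τ = 102 h = 3 half-lives, so f = (1/2)^3 = 0.125.
At steady state, R = 1/(1 − 0.125) = 8/7.
Single-dose peak C₀ = D/Vd = 800/100 = 8 μg/mL.
Steady-state peak Cmax,ss = C₀·R = 8 × 8/7 ≈ 9.143 μg/mL.
Steady-state trough Cmin,ss = Cmax,ss·f ≈ 9.143 × 0.125 ≈ 1.143 μg/mL.
Trough 1.1 μg/mL vs MEC 2 μg/mL: subtherapeutic.

1.1 μg/mL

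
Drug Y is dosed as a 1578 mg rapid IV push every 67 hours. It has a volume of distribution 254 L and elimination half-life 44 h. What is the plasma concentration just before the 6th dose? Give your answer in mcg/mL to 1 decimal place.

3.3 mcg/mL

f = (1/2)^(τ/t½) = (1/2)^(67/44) ≈ 0.3480.
C₀ = D/Vd = 1578/254 ≈ 6.213 mcg/mL.
Before the 6th dose, 5 doses have been given. Superposition: Cmin = C₀·(f + f² + … + f^5).
≈ 6.213 × (0.3480 + 0.1211 + 0.0421 + 0.0147 + 0.0051) ≈ 6.213 × 0.5310 ≈ 3.299 mcg/mL.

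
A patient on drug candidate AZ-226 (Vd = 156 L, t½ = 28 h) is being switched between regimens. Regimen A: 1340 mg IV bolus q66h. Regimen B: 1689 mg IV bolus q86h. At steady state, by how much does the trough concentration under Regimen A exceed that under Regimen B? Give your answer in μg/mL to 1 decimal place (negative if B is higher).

0.6 μg/mL

Regimen A: f = (1/2)^(66/28) ≈ 0.1952; Cmin,ss = (1340/156)·f/(1−f) ≈ 2.083 μg/mL.
Regimen B: f = (1/2)^(86/28) ≈ 0.1190; Cmin,ss = (1689/156)·f/(1−f) ≈ 1.462 μg/mL.
Difference ≈ 2.083 − 1.462 ≈ 0.621 μg/mL.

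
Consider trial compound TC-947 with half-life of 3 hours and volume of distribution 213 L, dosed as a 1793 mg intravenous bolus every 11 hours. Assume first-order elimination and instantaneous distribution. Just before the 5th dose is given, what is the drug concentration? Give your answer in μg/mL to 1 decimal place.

0.7 μg/mL

f = (1/2)^(τ/t½) = (1/2)^(11/3) ≈ 0.0787.
C₀ = D/Vd = 1793/213 ≈ 8.418 μg/mL.
Before the 5th dose, 4 doses have been given. Superposition: Cmin = C₀·(f + f² + … + f^4).
≈ 8.418 × (0.0787 + 0.0062 + 0.0005 + 0.0000) ≈ 8.418 × 0.0854 ≈ 0.719 μg/mL.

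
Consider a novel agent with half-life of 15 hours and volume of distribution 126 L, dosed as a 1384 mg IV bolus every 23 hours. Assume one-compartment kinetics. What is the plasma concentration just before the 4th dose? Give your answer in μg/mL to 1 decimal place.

5.6 μg/mL

f = (1/2)^(τ/t½) = (1/2)^(23/15) ≈ 0.3455.
C₀ = D/Vd = 1384/126 ≈ 10.984 μg/mL.
Before the 4th dose, 3 doses have been given. Superposition: Cmin = C₀·(f + f² + … + f^3).
≈ 10.984 × (0.3455 + 0.1194 + 0.0412) ≈ 10.984 × 0.5061 ≈ 5.559 μg/mL.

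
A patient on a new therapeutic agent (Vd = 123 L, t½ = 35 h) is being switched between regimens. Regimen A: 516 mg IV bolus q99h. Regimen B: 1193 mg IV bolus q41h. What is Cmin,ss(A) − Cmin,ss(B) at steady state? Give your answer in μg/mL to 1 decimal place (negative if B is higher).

Regimen A: f = (1/2)^(99/35) ≈ 0.1408; Cmin,ss = (516/123)·f/(1−f) ≈ 0.687 μg/mL.
Regimen B: f = (1/2)^(41/35) ≈ 0.4440; Cmin,ss = (1193/123)·f/(1−f) ≈ 7.745 μg/mL.
Difference ≈ 0.687 − 7.745 ≈ -7.058 μg/mL.

-7.1 μg/mL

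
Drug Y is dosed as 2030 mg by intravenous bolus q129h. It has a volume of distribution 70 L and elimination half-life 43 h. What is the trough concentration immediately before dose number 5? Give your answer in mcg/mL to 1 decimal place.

f = (1/2)^(τ/t½) = (1/2)^(129/43) ≈ 0.1250.
C₀ = D/Vd = 2030/70 ≈ 29.000 mcg/mL.
Before the 5th dose, 4 doses have been given. Superposition: Cmin = C₀·(f + f² + … + f^4).
≈ 29.000 × (0.1250 + 0.0156 + 0.0020 + 0.0002) ≈ 29.000 × 0.1428 ≈ 4.141 mcg/mL.

4.1 mcg/mL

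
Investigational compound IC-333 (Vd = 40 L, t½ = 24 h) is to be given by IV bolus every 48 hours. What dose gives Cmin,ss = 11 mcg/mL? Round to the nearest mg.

1320 mg

τ/t½ = 48/24 ≈ 2, so f = (1/2)^(48/24) ≈ 0.250000.
Cmin,ss = (D/Vd)·f/(1−f), so D = Cmin,ss·Vd·(1−f)/f.
D = 11 × 40 × (1−f)/f ≈ 11 × 40 × 3.00000 ≈ 1320.00 mg.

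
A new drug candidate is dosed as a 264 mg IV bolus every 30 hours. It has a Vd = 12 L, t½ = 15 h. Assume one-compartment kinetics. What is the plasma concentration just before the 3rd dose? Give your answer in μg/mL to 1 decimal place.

f = (1/2)^(τ/t½) = (1/2)^(30/15) ≈ 0.2500.
C₀ = D/Vd = 264/12 ≈ 22.000 μg/mL.
Before the 3rd dose, 2 doses have been given. Superposition: Cmin = C₀·(f + f²).
≈ 22.000 × (0.2500 + 0.0625) ≈ 22.000 × 0.3125 ≈ 6.875 μg/mL.

6.9 μg/mL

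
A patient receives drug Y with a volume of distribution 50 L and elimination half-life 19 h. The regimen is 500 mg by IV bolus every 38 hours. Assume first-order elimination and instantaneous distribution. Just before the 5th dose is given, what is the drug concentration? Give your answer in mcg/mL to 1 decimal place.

f = (1/2)^(τ/t½) = (1/2)^(38/19) ≈ 0.2500.
C₀ = D/Vd = 500/50 ≈ 10.000 mcg/mL.
Before the 5th dose, 4 doses have been given. Superposition: Cmin = C₀·(f + f² + … + f^4).
≈ 10.000 × (0.2500 + 0.0625 + 0.0156 + 0.0039) ≈ 10.000 × 0.3320 ≈ 3.320 mcg/mL.

3.3 mcg/mL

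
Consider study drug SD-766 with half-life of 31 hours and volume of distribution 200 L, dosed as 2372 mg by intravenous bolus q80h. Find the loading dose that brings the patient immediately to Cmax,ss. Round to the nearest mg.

f = (1/2)^(80/31) ≈ 0.167166; accumulation ratio R = 1/(1−f) ≈ 1.20072.
Loading dose to hit Cmax,ss on first dose: D_load = D_maint·R ≈ 2372 × 1.20072 ≈ 2848.11 mg.

2848 mg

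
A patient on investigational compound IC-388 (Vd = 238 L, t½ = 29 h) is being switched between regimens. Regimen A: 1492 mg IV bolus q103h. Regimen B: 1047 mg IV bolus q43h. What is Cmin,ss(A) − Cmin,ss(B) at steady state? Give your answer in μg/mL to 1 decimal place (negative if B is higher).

-1.9 μg/mL

Regimen A: f = (1/2)^(103/29) ≈ 0.0853; Cmin,ss = (1492/238)·f/(1−f) ≈ 0.585 μg/mL.
Regimen B: f = (1/2)^(43/29) ≈ 0.3578; Cmin,ss = (1047/238)·f/(1−f) ≈ 2.451 μg/mL.
Difference ≈ 0.585 − 2.451 ≈ -1.866 μg/mL.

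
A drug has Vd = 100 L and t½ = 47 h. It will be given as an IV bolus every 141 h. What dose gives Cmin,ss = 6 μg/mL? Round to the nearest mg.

τ/t½ = 141/47 ≈ 3, so f = (1/2)^(141/47) ≈ 0.125000.
Cmin,ss = (D/Vd)·f/(1−f), so D = Cmin,ss·Vd·(1−f)/f.
D = 6 × 100 × (1−f)/f ≈ 6 × 100 × 7.00000 ≈ 4200.00 mg.

4200 mg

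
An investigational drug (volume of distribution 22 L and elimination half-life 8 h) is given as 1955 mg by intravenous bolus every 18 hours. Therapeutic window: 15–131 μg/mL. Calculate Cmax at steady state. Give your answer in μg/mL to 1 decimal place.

112.5 μg/mL

τ/t½ = 18/8 ≈ 2.25, so fraction remaining f = (1/2)^(18/8) ≈ 0.2102.
At steady state, accumulation factor R = 1/(1 − e^(−kτ)) ≈ 1.2661.
Each bolus raises the concentration by D/Vd = 1955/22 ≈ 88.864 μg/mL.
Cmax,ss = C₀/(1 − f) ≈ 88.864/0.7898 ≈ 112.515 μg/mL.
Peak 112.5 μg/mL vs MTC 131 μg/mL: below toxic threshold.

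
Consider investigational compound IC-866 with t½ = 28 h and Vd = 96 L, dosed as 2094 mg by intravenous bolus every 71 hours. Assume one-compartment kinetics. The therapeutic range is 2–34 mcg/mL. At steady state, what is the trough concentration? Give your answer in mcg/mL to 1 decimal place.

Over one 71-h interval, 71/28 ≈ 2.5357 half-lives elapse, leaving f ≈ 0.1725 of each dose.
Each bolus raises the concentration by D/Vd = 2094/96 ≈ 21.812 mcg/mL.
Steady-state trough Cmin,ss = C₀·f/(1−f) ≈ 21.812 × 0.1725/0.8275 ≈ 4.547 mcg/mL.
Trough 4.5 mcg/mL vs MEC 2 mcg/mL: adequate.

4.5 mcg/mL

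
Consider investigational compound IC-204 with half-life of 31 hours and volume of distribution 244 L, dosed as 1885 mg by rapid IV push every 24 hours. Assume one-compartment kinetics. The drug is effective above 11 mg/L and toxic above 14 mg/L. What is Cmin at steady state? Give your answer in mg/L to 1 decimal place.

k = ln2/t½ = ln2/31 ≈ 0.022360 h⁻¹; fraction remaining f = e^(−kτ) = e^(−0.022360×24) ≈ 0.5847.
Accumulation ratio R = 1/(1 − f) ≈ 1/0.4153 ≈ 2.4079.
Single-dose peak C₀ = D/Vd = 1885/244 ≈ 7.725 mg/L.
Steady-state peak Cmax,ss = C₀·R ≈ 7.725 × 2.4079 ≈ 18.601 mg/L.
One interval later, Cmin,ss = Cmax,ss·e^(−kτ) ≈ 18.601 × 0.5847 ≈ 10.876 mg/L.
Trough 10.9 mg/L vs MEC 11 mg/L: subtherapeutic.

10.9 mg/L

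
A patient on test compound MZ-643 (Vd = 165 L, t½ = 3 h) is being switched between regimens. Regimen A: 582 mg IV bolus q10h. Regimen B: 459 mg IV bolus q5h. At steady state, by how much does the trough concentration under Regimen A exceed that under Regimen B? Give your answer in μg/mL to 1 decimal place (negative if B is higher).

-0.9 μg/mL

Regimen A: f = (1/2)^(10/3) ≈ 0.0992; Cmin,ss = (582/165)·f/(1−f) ≈ 0.388 μg/mL.
Regimen B: f = (1/2)^(5/3) ≈ 0.3150; Cmin,ss = (459/165)·f/(1−f) ≈ 1.279 μg/mL.
Difference ≈ 0.388 − 1.279 ≈ -0.891 μg/mL.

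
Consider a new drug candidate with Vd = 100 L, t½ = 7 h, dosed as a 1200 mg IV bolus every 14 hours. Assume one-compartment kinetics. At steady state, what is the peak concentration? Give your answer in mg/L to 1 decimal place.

The dosing interval is 2 half-lives, so f = 2^(−2) = 0.25.
At steady state, R = 1/(1 − 0.25) = 4/3.
Single-dose peak C₀ = D/Vd = 1200/100 = 12 mg/L.
Steady-state peak Cmax,ss = C₀·R = 12 × 4/3 ≈ 16.000 mg/L.

16.0 mg/L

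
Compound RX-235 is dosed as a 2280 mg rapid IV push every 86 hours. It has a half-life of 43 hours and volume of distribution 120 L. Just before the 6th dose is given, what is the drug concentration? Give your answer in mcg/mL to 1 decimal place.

f = (1/2)^(τ/t½) = (1/2)^(86/43) ≈ 0.2500.
C₀ = D/Vd = 2280/120 ≈ 19.000 mcg/mL.
Before the 6th dose, 5 doses have been given. Superposition: Cmin = C₀·(f + f² + … + f^5).
≈ 19.000 × (0.2500 + 0.0625 + 0.0156 + 0.0039 + 0.0010) ≈ 19.000 × 0.3330 ≈ 6.327 mcg/mL.

6.3 mcg/mL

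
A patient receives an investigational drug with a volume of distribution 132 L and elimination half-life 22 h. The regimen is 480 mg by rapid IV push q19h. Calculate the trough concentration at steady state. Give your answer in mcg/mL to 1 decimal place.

τ/t½ = 19/22 ≈ 0.86364, so fraction remaining f = (1/2)^(19/22) ≈ 0.5496.
Accumulation ratio R = 1/(1 − f) ≈ 1/0.4504 ≈ 2.2202.
Each bolus raises the concentration by D/Vd = 480/132 ≈ 3.636 mcg/mL.
Cmax,ss = C₀/(1 − f) ≈ 3.636/0.4504 ≈ 8.073 mcg/mL.
One interval later, Cmin,ss = Cmax,ss·e^(−kτ) ≈ 8.073 × 0.5496 ≈ 4.437 mcg/mL.

4.4 mcg/mL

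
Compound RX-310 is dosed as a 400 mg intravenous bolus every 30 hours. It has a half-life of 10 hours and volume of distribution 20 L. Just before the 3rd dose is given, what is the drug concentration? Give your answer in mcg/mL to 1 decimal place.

2.8 mcg/mL

f = (1/2)^(τ/t½) = (1/2)^(30/10) ≈ 0.1250.
C₀ = D/Vd = 400/20 ≈ 20.000 mcg/mL.
Before the 3rd dose, 2 doses have been given. Superposition: Cmin = C₀·(f + f²).
≈ 20.000 × (0.1250 + 0.0156) ≈ 20.000 × 0.1406 ≈ 2.812 mcg/mL.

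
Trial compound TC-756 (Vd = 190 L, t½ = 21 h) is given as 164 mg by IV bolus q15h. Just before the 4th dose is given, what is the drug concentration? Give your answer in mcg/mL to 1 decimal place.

f = (1/2)^(τ/t½) = (1/2)^(15/21) ≈ 0.6095.
C₀ = D/Vd = 164/190 ≈ 0.863 mcg/mL.
Before the 4th dose, 3 doses have been given. Superposition: Cmin = C₀·(f + f² + … + f^3).
≈ 0.863 × (0.6095 + 0.3715 + 0.2264) ≈ 0.863 × 1.2074 ≈ 1.042 mcg/mL.

1.0 mcg/mL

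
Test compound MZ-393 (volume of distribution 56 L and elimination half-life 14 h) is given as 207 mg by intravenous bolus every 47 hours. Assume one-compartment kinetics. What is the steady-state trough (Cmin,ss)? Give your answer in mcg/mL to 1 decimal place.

k = ln2/t½ = ln2/14 ≈ 0.049511 h⁻¹; fraction remaining f = e^(−kτ) = e^(−0.049511×47) ≈ 0.0976.
Single-dose peak C₀ = D/Vd = 207/56 ≈ 3.696 mcg/mL.
Steady-state trough Cmin,ss = C₀·f/(1−f) ≈ 3.696 × 0.0976/0.9024 ≈ 0.400 mcg/mL.

0.4 mcg/mL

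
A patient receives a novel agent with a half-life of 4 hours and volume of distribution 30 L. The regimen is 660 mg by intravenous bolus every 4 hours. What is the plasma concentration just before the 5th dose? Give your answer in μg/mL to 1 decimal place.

20.6 μg/mL

f = (1/2)^(τ/t½) = (1/2)^(4/4) ≈ 0.5000.
C₀ = D/Vd = 660/30 ≈ 22.000 μg/mL.
Before the 5th dose, 4 doses have been given. Superposition: Cmin = C₀·(f + f² + … + f^4).
≈ 22.000 × (0.5000 + 0.2500 + 0.1250 + 0.0625) ≈ 22.000 × 0.9375 ≈ 20.625 μg/mL.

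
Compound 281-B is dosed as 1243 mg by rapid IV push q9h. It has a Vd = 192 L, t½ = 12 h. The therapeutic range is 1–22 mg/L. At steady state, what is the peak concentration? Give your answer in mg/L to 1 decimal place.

Over one 9-h interval, 9/12 ≈ 0.75 half-lives elapse, leaving f ≈ 0.5946 of each dose.
Accumulation ratio R = 1/(1 − f) ≈ 1/0.4054 ≈ 2.4667.
Each bolus raises the concentration by D/Vd = 1243/192 ≈ 6.474 mg/L.
Cmax,ss = C₀/(1 − f) ≈ 6.474/0.4054 ≈ 15.969 mg/L.
Peak 16.0 mg/L vs MTC 22 mg/L: below toxic threshold.

16.0 mg/L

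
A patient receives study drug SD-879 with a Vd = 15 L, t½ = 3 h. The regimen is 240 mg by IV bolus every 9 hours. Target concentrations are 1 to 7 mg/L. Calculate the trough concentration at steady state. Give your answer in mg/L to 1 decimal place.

2.3 mg/L

The dosing interval is 3 half-lives, so f = 2^(−3) = 0.125.
Accumulation ratio R = 1/(1 − f) = 1/0.875 = 8/7.
Single-dose peak C₀ = D/Vd = 240/15 = 16 mg/L.
Steady-state peak Cmax,ss = C₀·R = 16 × 8/7 ≈ 18.286 mg/L.
Steady-state trough Cmin,ss = Cmax,ss·f ≈ 18.286 × 0.125 ≈ 2.286 mg/L.
Trough 2.3 mg/L vs MEC 1 mg/L: adequate.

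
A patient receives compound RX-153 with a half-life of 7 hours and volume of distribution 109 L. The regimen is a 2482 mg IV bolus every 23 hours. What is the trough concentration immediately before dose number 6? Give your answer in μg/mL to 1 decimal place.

f = (1/2)^(τ/t½) = (1/2)^(23/7) ≈ 0.1025.
C₀ = D/Vd = 2482/109 ≈ 22.771 μg/mL.
Before the 6th dose, 5 doses have been given. Superposition: Cmin = C₀·(f + f² + … + f^5).
≈ 22.771 × (0.1025 + 0.0105 + 0.0011 + 0.0001 + 0.0000) ≈ 22.771 × 0.1142 ≈ 2.600 μg/mL.

2.6 μg/mL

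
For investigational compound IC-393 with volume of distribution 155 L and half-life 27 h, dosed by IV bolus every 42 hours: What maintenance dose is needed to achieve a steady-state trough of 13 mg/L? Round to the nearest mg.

τ/t½ = 42/27 ≈ 1.5556, so f = (1/2)^(42/27) ≈ 0.340198.
Cmin,ss = (D/Vd)·f/(1−f), so D = Cmin,ss·Vd·(1−f)/f.
D = 13 × 155 × (1−f)/f ≈ 13 × 155 × 1.93946 ≈ 3908.01 mg.

3908 mg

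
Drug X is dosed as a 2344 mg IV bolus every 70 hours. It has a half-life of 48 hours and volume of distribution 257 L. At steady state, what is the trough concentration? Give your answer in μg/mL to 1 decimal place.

τ/t½ = 70/48 ≈ 1.4583, so fraction remaining f = (1/2)^(70/48) ≈ 0.3639.
At steady state, accumulation factor R = 1/(1 − e^(−kτ)) ≈ 1.5721.
Single-dose peak C₀ = D/Vd = 2344/257 ≈ 9.121 μg/mL.
Steady-state peak Cmax,ss = C₀·R ≈ 9.121 × 1.5721 ≈ 14.339 μg/mL.
Steady-state trough Cmin,ss = Cmax,ss·f ≈ 14.339 × 0.3639 ≈ 5.218 μg/mL.

5.2 μg/mL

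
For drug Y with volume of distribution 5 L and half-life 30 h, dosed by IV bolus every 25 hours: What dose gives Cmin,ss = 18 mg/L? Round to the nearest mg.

τ/t½ = 25/30 ≈ 0.83333, so f = (1/2)^(25/30) ≈ 0.561231.
Cmin,ss = (D/Vd)·f/(1−f), so D = Cmin,ss·Vd·(1−f)/f.
D = 18 × 5 × (1−f)/f ≈ 18 × 5 × 0.78180 ≈ 70.36 mg.

70 mg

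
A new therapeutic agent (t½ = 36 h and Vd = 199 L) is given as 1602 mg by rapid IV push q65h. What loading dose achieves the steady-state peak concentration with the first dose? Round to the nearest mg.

2244 mg

f = (1/2)^(65/36) ≈ 0.286071; accumulation ratio R = 1/(1−f) ≈ 1.40070.
Loading dose to hit Cmax,ss on first dose: D_load = D_maint·R ≈ 1602 × 1.40070 ≈ 2243.92 mg.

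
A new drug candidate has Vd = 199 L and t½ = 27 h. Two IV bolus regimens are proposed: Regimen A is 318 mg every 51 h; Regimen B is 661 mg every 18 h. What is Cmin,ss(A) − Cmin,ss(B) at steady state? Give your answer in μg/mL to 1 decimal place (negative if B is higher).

-5.1 μg/mL

Regimen A: f = (1/2)^(51/27) ≈ 0.2700; Cmin,ss = (318/199)·f/(1−f) ≈ 0.591 μg/mL.
Regimen B: f = (1/2)^(18/27) ≈ 0.6300; Cmin,ss = (661/199)·f/(1−f) ≈ 5.656 μg/mL.
Difference ≈ 0.591 − 5.656 ≈ -5.065 μg/mL.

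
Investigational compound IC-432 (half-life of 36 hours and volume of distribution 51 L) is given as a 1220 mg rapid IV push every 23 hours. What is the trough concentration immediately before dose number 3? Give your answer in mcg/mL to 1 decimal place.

25.2 mcg/mL

f = (1/2)^(τ/t½) = (1/2)^(23/36) ≈ 0.6422.
C₀ = D/Vd = 1220/51 ≈ 23.922 mcg/mL.
Before the 3rd dose, 2 doses have been given. Superposition: Cmin = C₀·(f + f²).
≈ 23.922 × (0.6422 + 0.4124) ≈ 23.922 × 1.0546 ≈ 25.228 mcg/mL.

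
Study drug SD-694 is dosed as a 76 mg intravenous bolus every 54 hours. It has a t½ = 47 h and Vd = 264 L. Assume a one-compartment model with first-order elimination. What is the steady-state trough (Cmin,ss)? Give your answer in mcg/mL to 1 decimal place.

Over one 54-h interval, 54/47 ≈ 1.1489 half-lives elapse, leaving f ≈ 0.4510 of each dose.
Each bolus raises the concentration by D/Vd = 76/264 ≈ 0.288 mcg/mL.
Steady-state trough Cmin,ss = C₀·f/(1−f) ≈ 0.288 × 0.4510/0.5490 ≈ 0.237 mcg/mL.

0.2 mcg/mL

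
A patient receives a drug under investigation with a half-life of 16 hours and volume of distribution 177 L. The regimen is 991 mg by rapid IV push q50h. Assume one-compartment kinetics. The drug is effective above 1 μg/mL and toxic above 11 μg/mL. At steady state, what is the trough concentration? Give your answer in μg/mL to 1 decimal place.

k = ln2/t½ = ln2/16 ≈ 0.043322 h⁻¹; fraction remaining f = e^(−kτ) = e^(−0.043322×50) ≈ 0.1146.
At steady state, accumulation factor R = 1/(1 − e^(−kτ)) ≈ 1.1294.
Single-dose peak C₀ = D/Vd = 991/177 ≈ 5.599 μg/mL.
Cmax,ss = C₀/(1 − f) ≈ 5.599/0.8854 ≈ 6.324 μg/mL.
One interval later, Cmin,ss = Cmax,ss·e^(−kτ) ≈ 6.324 × 0.1146 ≈ 0.725 μg/mL.
Trough 0.7 μg/mL vs MEC 1 μg/mL: subtherapeutic.

0.7 μg/mL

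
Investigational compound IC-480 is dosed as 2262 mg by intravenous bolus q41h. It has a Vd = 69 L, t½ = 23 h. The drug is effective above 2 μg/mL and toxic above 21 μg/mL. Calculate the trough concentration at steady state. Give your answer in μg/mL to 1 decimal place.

13.4 μg/mL

k = ln2/t½ = ln2/23 ≈ 0.030137 h⁻¹; fraction remaining f = e^(−kτ) = e^(−0.030137×41) ≈ 0.2907.
Single-dose peak C₀ = D/Vd = 2262/69 ≈ 32.783 μg/mL.
Steady-state trough Cmin,ss = C₀·f/(1−f) ≈ 32.783 × 0.2907/0.7093 ≈ 13.436 μg/mL.
Trough 13.4 μg/mL vs MEC 2 μg/mL: adequate.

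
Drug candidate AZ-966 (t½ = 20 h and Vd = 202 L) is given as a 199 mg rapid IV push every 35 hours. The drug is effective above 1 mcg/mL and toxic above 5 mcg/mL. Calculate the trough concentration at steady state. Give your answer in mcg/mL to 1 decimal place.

τ/t½ = 35/20 ≈ 1.75, so fraction remaining f = (1/2)^(35/20) ≈ 0.2973.
Accumulation ratio R = 1/(1 − f) ≈ 1/0.7027 ≈ 1.4231.
Each bolus raises the concentration by D/Vd = 199/202 ≈ 0.985 mcg/mL.
Steady-state peak Cmax,ss = C₀·R ≈ 0.985 × 1.4231 ≈ 1.402 mcg/mL.
One interval later, Cmin,ss = Cmax,ss·e^(−kτ) ≈ 1.402 × 0.2973 ≈ 0.417 mcg/mL.
Trough 0.4 mcg/mL vs MEC 1 mcg/mL: subtherapeutic.

0.4 mcg/mL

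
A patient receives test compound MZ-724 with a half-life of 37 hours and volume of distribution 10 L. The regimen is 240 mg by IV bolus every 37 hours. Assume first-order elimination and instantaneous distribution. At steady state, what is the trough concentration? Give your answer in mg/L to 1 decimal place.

The dosing interval is 1 half-life, so f = 2^(−1) = 0.5.
At steady state, R = 1/(1 − 0.5) = 2/1.
Single-dose peak C₀ = D/Vd = 240/10 = 24 mg/L.
Steady-state peak Cmax,ss = C₀·R = 24 × 2/1 ≈ 48.000 mg/L.
Steady-state trough Cmin,ss = Cmax,ss·f ≈ 48.000 × 0.5 ≈ 24.000 mg/L.

24.0 mg/L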